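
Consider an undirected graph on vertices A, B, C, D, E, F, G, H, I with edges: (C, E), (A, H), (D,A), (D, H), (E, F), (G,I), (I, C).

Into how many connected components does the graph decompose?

From A: component {A, D, H}.
From B: component {B}.
From C: component {C, E, F, G, I}.
That's 3 components.

3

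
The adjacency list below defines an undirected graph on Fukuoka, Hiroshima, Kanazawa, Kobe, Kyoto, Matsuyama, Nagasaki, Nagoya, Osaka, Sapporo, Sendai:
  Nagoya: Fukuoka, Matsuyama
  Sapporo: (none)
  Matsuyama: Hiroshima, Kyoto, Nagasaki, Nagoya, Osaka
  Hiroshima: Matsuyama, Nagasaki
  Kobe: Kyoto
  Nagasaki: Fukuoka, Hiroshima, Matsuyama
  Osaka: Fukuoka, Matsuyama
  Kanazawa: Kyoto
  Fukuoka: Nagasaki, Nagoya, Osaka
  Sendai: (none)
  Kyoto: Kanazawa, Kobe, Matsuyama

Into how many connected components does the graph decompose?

3

From Fukuoka: component {Fukuoka, Hiroshima, Kanazawa, Kobe, Kyoto, Matsuyama, Nagasaki, Nagoya, Osaka}.
From Sapporo: component {Sapporo}.
From Sendai: component {Sendai}.
That's 3 components.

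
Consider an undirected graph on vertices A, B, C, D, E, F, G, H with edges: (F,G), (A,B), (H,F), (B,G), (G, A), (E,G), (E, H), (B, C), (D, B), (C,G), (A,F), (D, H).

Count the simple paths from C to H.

C–B–A–F–G–E–H
C–B–A–F–H
C–B–A–G–E–H
C–B–A–G–F–H
C–B–D–H
C–B–G–A–F–H
C–B–G–E–H
C–B–G–F–H
C–G–A–B–D–H
C–G–A–F–H
C–G–B–A–F–H
C–G–B–D–H
C–G–E–H
C–G–F–A–B–D–H
C–G–F–H

15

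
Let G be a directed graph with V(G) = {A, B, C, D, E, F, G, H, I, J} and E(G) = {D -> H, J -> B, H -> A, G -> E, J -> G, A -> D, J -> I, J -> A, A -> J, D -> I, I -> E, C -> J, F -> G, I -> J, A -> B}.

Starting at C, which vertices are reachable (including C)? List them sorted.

Start at C.
Its neighbours: J.
Then their neighbours: A, B, G, I.
Then next layer: D, E.
Then next layer: H.
Nothing further is reachable.

A, B, C, D, E, G, H, I, J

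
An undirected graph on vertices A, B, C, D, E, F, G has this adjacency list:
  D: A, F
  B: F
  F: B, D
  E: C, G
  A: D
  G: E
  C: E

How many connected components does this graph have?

2

From A: component {A, B, D, F}.
From C: component {C, E, G}.
That's 2 components.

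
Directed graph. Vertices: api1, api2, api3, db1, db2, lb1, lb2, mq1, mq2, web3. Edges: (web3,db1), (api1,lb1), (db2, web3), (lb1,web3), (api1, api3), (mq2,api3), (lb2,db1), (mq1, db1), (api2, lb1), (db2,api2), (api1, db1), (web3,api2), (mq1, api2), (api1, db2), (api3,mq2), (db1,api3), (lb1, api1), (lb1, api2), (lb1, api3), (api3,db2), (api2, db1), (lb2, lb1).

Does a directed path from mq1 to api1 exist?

Explore from mq1.
Distance 1: reach api2, db1.
Distance 2: reach api3, lb1.
Distance 3: reach api1, db2, mq2, web3.
Found api1.

Yes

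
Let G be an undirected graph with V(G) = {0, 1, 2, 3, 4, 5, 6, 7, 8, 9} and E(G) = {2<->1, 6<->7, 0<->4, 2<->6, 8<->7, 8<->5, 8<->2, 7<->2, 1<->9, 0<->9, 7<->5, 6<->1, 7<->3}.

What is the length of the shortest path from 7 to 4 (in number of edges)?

Distance 0: 7.
Distance 1: 2, 3, 5, 6, 8.
Distance 2: 1.
Distance 3: 9.
Distance 4: 0.
Distance 5: 4 — contains 4.

5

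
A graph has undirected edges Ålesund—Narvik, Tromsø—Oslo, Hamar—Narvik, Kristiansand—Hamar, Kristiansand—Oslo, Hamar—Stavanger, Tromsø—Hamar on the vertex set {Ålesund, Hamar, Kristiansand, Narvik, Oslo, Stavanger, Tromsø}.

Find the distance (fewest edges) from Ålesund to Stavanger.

Distance 0: Ålesund.
Distance 1: Narvik.
Distance 2: Hamar.
Distance 3: Kristiansand, Stavanger, Tromsø — contains Stavanger.

3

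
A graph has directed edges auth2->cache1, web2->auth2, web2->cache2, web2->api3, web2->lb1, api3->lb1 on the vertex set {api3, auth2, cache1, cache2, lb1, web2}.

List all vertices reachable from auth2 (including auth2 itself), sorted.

Start at auth2.
Its neighbours: cache1.
Nothing further is reachable.

auth2, cache1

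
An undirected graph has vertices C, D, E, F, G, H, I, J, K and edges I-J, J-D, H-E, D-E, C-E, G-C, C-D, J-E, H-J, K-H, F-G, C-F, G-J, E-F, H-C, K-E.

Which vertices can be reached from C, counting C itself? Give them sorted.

C, D, E, F, G, H, I, J, K

Start at C.
Its neighbours: D, E, F, G, H.
Then their neighbours: J, K.
Then next layer: I.
Every vertex is now reached.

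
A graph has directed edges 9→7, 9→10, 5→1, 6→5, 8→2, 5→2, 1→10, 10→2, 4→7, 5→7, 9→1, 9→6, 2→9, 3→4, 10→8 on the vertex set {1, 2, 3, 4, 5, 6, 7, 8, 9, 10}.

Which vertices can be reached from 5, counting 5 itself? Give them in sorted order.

Start at 5.
Its neighbours: 1, 2, 7.
Then their neighbours: 9, 10.
Then next layer: 6, 8.
Nothing further is reachable.

1, 2, 5, 6, 7, 8, 9, 10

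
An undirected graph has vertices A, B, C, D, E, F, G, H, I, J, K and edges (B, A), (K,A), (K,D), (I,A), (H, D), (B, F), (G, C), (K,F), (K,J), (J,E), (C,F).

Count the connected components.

From A: component {A, B, C, D, E, F, G, H, I, J, K}.
That's 1 component.

1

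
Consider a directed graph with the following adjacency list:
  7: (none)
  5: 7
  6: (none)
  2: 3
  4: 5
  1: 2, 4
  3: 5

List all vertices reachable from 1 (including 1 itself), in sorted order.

1, 2, 3, 4, 5, 7

Start at 1.
Its neighbours: 2, 4.
Then their neighbours: 3, 5.
Then next layer: 7.
Nothing further is reachable.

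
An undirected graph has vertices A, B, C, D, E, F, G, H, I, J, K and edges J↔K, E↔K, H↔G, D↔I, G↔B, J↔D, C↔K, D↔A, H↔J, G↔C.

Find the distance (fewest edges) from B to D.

Distance 0: B.
Distance 1: G.
Distance 2: C, H.
Distance 3: J, K.
Distance 4: D, E — contains D.

4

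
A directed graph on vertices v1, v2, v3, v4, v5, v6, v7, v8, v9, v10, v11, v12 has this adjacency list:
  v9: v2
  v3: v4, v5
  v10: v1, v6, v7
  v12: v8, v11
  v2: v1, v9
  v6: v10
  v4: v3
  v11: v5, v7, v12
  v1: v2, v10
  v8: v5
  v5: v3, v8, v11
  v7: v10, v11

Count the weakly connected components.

From v1: component {v1, v2, v3, v4, v5, v6, v7, v8, v9, v10, v11, v12}.
That's 1 component.

1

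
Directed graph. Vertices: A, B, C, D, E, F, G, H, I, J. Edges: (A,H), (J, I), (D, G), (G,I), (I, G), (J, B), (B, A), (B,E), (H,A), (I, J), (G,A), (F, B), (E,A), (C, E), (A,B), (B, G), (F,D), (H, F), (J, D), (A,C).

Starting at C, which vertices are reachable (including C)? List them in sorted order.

Start at C.
Its neighbours: E.
Then their neighbours: A.
Then next layer: B, H.
Then next layer: F, G.
Then next layer: D, I.
Then next layer: J.
Every vertex is now reached.

A, B, C, D, E, F, G, H, I, J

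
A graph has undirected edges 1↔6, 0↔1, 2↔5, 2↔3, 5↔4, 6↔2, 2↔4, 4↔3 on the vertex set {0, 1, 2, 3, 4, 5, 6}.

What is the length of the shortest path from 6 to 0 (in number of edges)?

Distance 0: 6.
Distance 1: 1, 2.
Distance 2: 0, 3, 4, 5 — contains 0.

2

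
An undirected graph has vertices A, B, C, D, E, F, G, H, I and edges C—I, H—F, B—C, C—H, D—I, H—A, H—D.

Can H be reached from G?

G has no edges, so nothing is reachable from it.

No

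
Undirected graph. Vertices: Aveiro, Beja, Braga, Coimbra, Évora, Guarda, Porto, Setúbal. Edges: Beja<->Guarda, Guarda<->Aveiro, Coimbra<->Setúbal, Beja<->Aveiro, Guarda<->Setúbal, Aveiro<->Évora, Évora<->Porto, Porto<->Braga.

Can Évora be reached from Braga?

Explore from Braga.
Distance 1: reach Porto.
Distance 2: reach Évora.
Found Évora.

Yes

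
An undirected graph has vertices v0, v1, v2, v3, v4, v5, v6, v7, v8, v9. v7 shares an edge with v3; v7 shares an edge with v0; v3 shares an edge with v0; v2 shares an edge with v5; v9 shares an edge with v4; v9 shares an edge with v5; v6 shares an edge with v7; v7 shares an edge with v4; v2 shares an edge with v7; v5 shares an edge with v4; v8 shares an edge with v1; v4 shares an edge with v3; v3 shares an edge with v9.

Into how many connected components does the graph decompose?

2

From v0: component {v0, v2, v3, v4, v5, v6, v7, v9}.
From v1: component {v1, v8}.
That's 2 components.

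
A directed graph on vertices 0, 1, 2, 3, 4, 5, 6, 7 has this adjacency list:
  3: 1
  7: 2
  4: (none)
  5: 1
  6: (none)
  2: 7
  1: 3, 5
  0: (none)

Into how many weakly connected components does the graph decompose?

From 0: component {0}.
From 1: component {1, 3, 5}.
From 2: component {2, 7}.
From 4: component {4}.
From 6: component {6}.
That's 5 components.

5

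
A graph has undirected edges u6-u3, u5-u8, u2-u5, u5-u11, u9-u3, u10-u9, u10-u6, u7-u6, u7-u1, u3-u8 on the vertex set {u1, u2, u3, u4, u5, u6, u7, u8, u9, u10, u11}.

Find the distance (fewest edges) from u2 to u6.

4

Distance 0: u2.
Distance 1: u5.
Distance 2: u8, u11.
Distance 3: u3.
Distance 4: u6, u9 — contains u6.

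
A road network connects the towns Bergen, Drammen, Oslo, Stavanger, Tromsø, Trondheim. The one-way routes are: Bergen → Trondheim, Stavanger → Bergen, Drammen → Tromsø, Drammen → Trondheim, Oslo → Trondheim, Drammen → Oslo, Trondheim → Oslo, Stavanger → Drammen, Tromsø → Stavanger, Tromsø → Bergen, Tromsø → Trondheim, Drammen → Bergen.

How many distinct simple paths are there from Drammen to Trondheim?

Drammen→Bergen→Trondheim
Drammen→Oslo→Trondheim
Drammen→Tromsø→Bergen→Trondheim
Drammen→Tromsø→Stavanger→Bergen→Trondheim
Drammen→Tromsø→Trondheim
Drammen→Trondheim

6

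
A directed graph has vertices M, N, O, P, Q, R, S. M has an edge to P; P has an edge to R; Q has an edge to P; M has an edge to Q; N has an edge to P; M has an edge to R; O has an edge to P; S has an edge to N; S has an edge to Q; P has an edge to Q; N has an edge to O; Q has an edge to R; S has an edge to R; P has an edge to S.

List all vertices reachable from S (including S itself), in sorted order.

N, O, P, Q, R, S

Start at S.
Its neighbours: N, Q, R.
Then their neighbours: O, P.
Nothing further is reachable.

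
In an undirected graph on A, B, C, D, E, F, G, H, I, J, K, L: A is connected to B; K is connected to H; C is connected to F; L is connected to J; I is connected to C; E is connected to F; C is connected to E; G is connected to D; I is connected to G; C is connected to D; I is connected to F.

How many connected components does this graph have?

4

From A: component {A, B}.
From C: component {C, D, E, F, G, I}.
From H: component {H, K}.
From J: component {J, L}.
That's 4 components.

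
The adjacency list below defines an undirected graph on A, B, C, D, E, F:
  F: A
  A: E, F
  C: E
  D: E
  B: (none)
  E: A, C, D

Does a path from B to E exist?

No

B has no edges, so nothing is reachable from it.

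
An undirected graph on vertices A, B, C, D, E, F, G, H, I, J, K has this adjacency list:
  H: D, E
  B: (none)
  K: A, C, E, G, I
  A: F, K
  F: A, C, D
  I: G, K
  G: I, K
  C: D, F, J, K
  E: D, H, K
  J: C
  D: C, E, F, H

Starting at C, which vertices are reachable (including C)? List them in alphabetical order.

Start at C.
Its neighbours: D, F, J, K.
Then their neighbours: A, E, G, H, I.
Nothing further is reachable.

A, C, D, E, F, G, H, I, J, K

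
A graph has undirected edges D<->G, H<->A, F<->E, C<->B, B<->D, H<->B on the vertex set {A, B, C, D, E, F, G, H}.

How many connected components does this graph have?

From A: component {A, B, C, D, G, H}.
From E: component {E, F}.
That's 2 components.

2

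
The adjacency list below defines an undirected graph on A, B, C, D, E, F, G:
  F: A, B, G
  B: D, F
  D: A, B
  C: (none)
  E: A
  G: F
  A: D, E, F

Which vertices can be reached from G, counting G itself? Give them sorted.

A, B, D, E, F, G

Start at G.
Its neighbours: F.
Then their neighbours: A, B.
Then next layer: D, E.
Nothing further is reachable.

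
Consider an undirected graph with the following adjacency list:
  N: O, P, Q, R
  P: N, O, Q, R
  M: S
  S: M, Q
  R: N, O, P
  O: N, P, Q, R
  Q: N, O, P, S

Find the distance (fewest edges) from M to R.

Distance 0: M.
Distance 1: S.
Distance 2: Q.
Distance 3: N, O, P.
Distance 4: R — contains R.

4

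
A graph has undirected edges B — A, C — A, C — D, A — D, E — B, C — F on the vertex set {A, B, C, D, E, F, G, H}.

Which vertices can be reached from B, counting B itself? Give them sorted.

Start at B.
Its neighbours: A, E.
Then their neighbours: C, D.
Then next layer: F.
Nothing further is reachable.

A, B, C, D, E, F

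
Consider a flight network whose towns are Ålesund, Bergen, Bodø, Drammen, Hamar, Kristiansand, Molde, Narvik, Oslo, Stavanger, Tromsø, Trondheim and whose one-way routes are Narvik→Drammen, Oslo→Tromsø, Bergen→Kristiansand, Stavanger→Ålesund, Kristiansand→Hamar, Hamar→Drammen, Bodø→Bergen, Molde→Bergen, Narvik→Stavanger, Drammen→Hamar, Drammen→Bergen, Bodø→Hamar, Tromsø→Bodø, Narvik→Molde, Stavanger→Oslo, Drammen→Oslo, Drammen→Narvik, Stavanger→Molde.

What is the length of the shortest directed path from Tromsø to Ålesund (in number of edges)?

Distance 0: Tromsø.
Distance 1: Bodø.
Distance 2: Bergen, Hamar.
Distance 3: Drammen, Kristiansand.
Distance 4: Narvik, Oslo.
Distance 5: Molde, Stavanger.
Distance 6: Ålesund — contains Ålesund.

6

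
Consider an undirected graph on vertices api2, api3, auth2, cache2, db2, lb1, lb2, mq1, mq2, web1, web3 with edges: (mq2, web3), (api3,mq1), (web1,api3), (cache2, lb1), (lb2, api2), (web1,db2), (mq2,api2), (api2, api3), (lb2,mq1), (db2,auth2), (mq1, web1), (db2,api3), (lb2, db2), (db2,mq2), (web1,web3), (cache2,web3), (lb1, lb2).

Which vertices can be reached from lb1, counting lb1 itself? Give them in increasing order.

api2, api3, auth2, cache2, db2, lb1, lb2, mq1, mq2, web1, web3

Start at lb1.
Its neighbours: cache2, lb2.
Then their neighbours: api2, db2, mq1, web3.
Then next layer: api3, auth2, mq2, web1.
Every vertex is now reached.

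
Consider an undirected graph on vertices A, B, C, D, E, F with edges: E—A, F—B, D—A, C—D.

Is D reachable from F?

Explore from F.
Distance 1: reach B.
The search is exhausted without reaching D; it lies in a different component.

No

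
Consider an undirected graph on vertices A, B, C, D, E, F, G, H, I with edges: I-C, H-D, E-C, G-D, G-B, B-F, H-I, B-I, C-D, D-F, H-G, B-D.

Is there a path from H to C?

Explore from H.
Distance 1: reach D, G, I.
Distance 2: reach B, C, F.
Found C.

Yes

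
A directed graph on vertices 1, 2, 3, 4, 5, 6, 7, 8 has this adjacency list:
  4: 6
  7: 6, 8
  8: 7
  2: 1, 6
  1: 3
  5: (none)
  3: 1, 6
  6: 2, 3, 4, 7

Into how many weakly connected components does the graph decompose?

From 1: component {1, 2, 3, 4, 6, 7, 8}.
From 5: component {5}.
That's 2 components.

2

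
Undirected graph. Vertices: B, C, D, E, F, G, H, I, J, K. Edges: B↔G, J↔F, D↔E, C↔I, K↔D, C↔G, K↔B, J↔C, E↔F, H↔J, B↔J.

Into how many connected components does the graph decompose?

From B: component {B, C, D, E, F, G, H, I, J, K}.
That's 1 component.

1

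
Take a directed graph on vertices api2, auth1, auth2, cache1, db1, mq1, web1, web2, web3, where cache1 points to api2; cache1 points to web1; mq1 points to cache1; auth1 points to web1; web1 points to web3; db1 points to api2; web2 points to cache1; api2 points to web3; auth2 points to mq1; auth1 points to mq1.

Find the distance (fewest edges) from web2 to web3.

Distance 0: web2.
Distance 1: cache1.
Distance 2: api2, web1.
Distance 3: web3 — contains web3.

3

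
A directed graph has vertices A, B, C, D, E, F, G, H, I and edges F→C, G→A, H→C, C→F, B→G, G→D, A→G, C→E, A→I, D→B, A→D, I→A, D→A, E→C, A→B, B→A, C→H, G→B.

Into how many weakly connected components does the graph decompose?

2

From A: component {A, B, D, G, I}.
From C: component {C, E, F, H}.
That's 2 components.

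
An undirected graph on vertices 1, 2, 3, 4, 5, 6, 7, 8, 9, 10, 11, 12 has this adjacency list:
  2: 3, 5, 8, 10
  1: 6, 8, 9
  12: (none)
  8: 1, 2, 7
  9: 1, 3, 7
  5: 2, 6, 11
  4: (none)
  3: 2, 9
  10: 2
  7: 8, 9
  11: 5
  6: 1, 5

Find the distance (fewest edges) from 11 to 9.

Distance 0: 11.
Distance 1: 5.
Distance 2: 2, 6.
Distance 3: 1, 3, 8, 10.
Distance 4: 7, 9 — contains 9.

4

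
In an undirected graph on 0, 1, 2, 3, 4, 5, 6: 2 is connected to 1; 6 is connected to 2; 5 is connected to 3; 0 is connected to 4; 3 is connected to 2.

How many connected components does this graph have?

From 0: component {0, 4}.
From 1: component {1, 2, 3, 5, 6}.
That's 2 components.

2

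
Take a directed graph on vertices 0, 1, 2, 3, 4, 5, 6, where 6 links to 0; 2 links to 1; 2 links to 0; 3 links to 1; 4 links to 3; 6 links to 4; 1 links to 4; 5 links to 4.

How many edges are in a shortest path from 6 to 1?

3

Distance 0: 6.
Distance 1: 0, 4.
Distance 2: 3.
Distance 3: 1 — contains 1.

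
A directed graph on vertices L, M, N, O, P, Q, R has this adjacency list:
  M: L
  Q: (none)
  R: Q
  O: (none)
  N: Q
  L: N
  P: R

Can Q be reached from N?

Explore from N.
Distance 1: reach Q.
Found Q.

Yes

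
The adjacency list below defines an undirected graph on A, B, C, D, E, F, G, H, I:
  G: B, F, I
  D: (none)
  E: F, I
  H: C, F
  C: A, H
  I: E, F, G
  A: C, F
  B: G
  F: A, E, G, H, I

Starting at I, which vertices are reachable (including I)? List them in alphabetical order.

A, B, C, E, F, G, H, I

Start at I.
Its neighbours: E, F, G.
Then their neighbours: A, B, H.
Then next layer: C.
Nothing further is reachable.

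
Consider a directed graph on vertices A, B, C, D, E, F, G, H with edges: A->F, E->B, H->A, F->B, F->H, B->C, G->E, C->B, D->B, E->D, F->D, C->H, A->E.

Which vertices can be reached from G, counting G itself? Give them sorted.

A, B, C, D, E, F, G, H

Start at G.
Its neighbours: E.
Then their neighbours: B, D.
Then next layer: C.
Then next layer: H.
Then next layer: A.
Then next layer: F.
Every vertex is now reached.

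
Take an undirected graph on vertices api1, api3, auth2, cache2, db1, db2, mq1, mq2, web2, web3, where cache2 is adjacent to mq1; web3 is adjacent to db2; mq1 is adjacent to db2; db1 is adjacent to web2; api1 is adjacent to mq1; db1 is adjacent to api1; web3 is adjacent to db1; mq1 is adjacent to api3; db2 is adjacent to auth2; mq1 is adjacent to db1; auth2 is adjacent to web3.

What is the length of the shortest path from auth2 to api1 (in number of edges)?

Distance 0: auth2.
Distance 1: db2, web3.
Distance 2: db1, mq1.
Distance 3: api1, api3, cache2, web2 — contains api1.

3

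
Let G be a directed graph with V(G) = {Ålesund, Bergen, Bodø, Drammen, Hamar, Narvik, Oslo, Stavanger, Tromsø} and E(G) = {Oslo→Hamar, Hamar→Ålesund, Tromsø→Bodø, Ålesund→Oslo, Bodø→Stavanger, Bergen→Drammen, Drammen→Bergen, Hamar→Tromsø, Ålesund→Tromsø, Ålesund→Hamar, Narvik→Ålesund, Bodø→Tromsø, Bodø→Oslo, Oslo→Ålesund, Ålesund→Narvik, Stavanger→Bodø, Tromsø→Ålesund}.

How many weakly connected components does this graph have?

2

From Ålesund: component {Ålesund, Bodø, Hamar, Narvik, Oslo, Stavanger, Tromsø}.
From Bergen: component {Bergen, Drammen}.
That's 2 components.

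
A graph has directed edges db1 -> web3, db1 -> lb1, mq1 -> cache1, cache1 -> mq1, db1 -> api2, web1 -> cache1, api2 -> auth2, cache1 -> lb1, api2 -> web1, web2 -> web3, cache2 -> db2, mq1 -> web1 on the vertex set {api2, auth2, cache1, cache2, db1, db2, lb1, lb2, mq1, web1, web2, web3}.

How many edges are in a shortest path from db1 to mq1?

Distance 0: db1.
Distance 1: api2, lb1, web3.
Distance 2: auth2, web1.
Distance 3: cache1.
Distance 4: mq1 — contains mq1.

4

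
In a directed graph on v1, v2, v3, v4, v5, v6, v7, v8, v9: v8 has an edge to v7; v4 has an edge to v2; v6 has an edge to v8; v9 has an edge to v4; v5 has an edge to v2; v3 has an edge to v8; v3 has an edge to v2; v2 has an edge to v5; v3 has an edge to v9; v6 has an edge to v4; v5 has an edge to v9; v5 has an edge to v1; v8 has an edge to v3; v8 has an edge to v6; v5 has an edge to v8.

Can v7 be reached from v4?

Explore from v4.
Distance 1: reach v2.
Distance 2: reach v5.
Distance 3: reach v1, v8, v9.
Distance 4: reach v3, v6, v7.
Found v7.

Yes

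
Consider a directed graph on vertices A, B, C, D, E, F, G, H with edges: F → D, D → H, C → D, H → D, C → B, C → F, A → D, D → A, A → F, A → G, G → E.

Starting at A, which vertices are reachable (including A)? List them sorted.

Start at A.
Its neighbours: D, F, G.
Then their neighbours: E, H.
Nothing further is reachable.

A, D, E, F, G, H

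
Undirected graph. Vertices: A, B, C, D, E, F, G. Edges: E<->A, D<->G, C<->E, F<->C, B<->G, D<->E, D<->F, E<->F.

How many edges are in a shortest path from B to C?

4

Distance 0: B.
Distance 1: G.
Distance 2: D.
Distance 3: E, F.
Distance 4: A, C — contains C.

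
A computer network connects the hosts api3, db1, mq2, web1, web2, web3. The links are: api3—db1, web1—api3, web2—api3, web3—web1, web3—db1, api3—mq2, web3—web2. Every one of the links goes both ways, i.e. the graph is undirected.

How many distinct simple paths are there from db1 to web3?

3

db1–api3–web1–web3
db1–api3–web2–web3
db1–web3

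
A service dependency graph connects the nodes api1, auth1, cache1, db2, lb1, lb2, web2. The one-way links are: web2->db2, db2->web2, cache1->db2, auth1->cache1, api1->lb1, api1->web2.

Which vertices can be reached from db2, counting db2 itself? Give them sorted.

Start at db2.
Its neighbours: web2.
Nothing further is reachable.

db2, web2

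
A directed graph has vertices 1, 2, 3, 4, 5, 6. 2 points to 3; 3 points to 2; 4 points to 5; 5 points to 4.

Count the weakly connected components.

From 1: component {1}.
From 2: component {2, 3}.
From 4: component {4, 5}.
From 6: component {6}.
That's 4 components.

4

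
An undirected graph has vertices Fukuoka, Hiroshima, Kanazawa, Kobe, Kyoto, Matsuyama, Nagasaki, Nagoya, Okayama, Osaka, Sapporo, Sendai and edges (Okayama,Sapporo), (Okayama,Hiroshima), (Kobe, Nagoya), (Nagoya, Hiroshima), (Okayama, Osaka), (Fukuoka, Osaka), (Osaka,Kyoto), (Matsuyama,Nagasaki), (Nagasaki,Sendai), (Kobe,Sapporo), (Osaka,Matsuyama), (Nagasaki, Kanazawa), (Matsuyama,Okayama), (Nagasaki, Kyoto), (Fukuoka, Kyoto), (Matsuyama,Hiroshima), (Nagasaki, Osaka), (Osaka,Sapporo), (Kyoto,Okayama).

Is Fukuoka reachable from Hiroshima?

Yes

Explore from Hiroshima.
Distance 1: reach Matsuyama, Nagoya, Okayama.
Distance 2: reach Kobe, Kyoto, Nagasaki, Osaka, Sapporo.
Distance 3: reach Fukuoka, Kanazawa, Sendai.
Found Fukuoka.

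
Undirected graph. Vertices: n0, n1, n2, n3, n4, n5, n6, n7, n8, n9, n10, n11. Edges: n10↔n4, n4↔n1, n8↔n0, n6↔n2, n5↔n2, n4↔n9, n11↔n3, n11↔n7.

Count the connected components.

From n0: component {n0, n8}.
From n1: component {n1, n4, n9, n10}.
From n2: component {n2, n5, n6}.
From n3: component {n3, n7, n11}.
That's 4 components.

4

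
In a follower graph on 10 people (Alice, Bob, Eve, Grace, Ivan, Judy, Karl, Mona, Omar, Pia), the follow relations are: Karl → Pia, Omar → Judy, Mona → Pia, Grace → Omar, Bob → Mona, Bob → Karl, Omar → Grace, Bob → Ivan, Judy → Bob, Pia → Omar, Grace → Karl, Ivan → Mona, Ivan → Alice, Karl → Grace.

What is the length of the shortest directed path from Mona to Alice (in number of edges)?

6

Distance 0: Mona.
Distance 1: Pia.
Distance 2: Omar.
Distance 3: Grace, Judy.
Distance 4: Bob, Karl.
Distance 5: Ivan.
Distance 6: Alice — contains Alice.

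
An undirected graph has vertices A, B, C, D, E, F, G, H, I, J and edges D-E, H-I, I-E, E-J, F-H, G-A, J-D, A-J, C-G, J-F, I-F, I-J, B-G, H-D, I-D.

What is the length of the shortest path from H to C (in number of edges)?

Distance 0: H.
Distance 1: D, F, I.
Distance 2: E, J.
Distance 3: A.
Distance 4: G.
Distance 5: B, C — contains C.

5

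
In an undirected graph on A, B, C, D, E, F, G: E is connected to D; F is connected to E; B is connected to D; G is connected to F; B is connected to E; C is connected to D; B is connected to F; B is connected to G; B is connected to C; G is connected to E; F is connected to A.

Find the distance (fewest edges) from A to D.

Distance 0: A.
Distance 1: F.
Distance 2: B, E, G.
Distance 3: C, D — contains D.

3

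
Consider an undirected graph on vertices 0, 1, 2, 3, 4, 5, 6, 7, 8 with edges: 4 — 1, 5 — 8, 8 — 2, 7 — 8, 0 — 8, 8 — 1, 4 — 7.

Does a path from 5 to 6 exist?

No

Explore from 5.
Distance 1: reach 8.
Distance 2: reach 0, 1, 2, 7.
Distance 3: reach 4.
The search is exhausted without reaching 6; it lies in a different component.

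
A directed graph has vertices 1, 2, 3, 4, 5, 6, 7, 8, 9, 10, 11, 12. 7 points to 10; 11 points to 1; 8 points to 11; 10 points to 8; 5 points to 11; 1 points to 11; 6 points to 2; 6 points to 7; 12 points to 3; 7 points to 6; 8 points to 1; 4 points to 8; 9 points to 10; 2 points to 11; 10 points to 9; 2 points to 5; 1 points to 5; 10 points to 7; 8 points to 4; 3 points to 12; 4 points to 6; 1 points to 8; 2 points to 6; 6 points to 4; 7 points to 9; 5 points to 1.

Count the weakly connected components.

From 1: component {1, 2, 4, 5, 6, 7, 8, 9, 10, 11}.
From 3: component {3, 12}.
That's 2 components.

2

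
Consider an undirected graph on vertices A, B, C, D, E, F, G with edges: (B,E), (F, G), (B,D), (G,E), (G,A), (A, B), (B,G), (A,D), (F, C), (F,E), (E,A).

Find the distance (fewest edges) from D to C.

4

Distance 0: D.
Distance 1: A, B.
Distance 2: E, G.
Distance 3: F.
Distance 4: C — contains C.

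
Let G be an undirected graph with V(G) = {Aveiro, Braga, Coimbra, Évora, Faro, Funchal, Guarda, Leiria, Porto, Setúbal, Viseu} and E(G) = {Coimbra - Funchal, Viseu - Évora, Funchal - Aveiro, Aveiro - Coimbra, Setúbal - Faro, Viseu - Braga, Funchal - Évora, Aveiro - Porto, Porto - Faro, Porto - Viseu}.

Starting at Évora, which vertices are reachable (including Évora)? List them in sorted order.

Aveiro, Braga, Coimbra, Évora, Faro, Funchal, Porto, Setúbal, Viseu

Start at Évora.
Its neighbours: Funchal, Viseu.
Then their neighbours: Aveiro, Braga, Coimbra, Porto.
Then next layer: Faro.
Then next layer: Setúbal.
Nothing further is reachable.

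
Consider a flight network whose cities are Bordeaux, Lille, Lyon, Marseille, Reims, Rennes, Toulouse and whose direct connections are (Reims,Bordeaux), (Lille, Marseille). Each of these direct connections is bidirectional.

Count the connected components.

5

From Bordeaux: component {Bordeaux, Reims}.
From Lille: component {Lille, Marseille}.
From Lyon: component {Lyon}.
From Rennes: component {Rennes}.
From Toulouse: component {Toulouse}.
That's 5 components.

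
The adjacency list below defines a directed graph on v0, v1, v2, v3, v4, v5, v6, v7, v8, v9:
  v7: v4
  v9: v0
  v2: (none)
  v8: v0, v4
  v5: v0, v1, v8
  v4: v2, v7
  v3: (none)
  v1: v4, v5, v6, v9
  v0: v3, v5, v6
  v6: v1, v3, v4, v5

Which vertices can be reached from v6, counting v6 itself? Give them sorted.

Start at v6.
Its neighbours: v1, v3, v4, v5.
Then their neighbours: v0, v2, v7, v8, v9.
Every vertex is now reached.

v0, v1, v2, v3, v4, v5, v6, v7, v8, v9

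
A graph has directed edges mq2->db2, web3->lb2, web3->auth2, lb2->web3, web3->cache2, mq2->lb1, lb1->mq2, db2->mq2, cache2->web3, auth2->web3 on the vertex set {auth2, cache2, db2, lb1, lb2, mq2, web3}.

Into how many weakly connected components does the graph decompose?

2

From auth2: component {auth2, cache2, lb2, web3}.
From db2: component {db2, lb1, mq2}.
That's 2 components.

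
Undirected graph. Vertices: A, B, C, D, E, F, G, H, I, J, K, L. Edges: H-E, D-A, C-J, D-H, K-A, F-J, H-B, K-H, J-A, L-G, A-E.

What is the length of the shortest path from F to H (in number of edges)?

4

Distance 0: F.
Distance 1: J.
Distance 2: A, C.
Distance 3: D, E, K.
Distance 4: H — contains H.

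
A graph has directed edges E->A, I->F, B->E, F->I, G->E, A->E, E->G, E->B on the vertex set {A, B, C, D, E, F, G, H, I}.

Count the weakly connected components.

From A: component {A, B, E, G}.
From C: component {C}.
From D: component {D}.
From F: component {F, I}.
From H: component {H}.
That's 5 components.

5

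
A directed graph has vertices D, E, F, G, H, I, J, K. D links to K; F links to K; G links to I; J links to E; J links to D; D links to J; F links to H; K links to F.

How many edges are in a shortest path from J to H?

Distance 0: J.
Distance 1: D, E.
Distance 2: K.
Distance 3: F.
Distance 4: H — contains H.

4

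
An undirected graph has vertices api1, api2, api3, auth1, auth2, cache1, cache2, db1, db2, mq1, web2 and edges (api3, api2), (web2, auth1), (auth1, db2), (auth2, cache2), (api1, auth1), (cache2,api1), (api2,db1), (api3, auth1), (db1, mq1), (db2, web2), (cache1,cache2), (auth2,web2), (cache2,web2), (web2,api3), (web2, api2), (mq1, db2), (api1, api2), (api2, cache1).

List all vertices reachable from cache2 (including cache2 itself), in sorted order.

api1, api2, api3, auth1, auth2, cache1, cache2, db1, db2, mq1, web2

Start at cache2.
Its neighbours: api1, auth2, cache1, web2.
Then their neighbours: api2, api3, auth1, db2.
Then next layer: db1, mq1.
Every vertex is now reached.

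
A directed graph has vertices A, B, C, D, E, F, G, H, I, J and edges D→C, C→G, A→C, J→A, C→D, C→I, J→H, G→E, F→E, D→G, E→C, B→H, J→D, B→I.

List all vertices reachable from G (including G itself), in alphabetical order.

C, D, E, G, I

Start at G.
Its neighbours: E.
Then their neighbours: C.
Then next layer: D, I.
Nothing further is reachable.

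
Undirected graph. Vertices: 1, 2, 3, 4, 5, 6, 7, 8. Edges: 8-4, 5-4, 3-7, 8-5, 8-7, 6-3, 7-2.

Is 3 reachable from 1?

1 has no edges, so nothing is reachable from it.

No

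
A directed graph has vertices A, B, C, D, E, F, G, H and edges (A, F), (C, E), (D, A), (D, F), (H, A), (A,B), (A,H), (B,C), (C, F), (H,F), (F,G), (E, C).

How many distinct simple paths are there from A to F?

3

A→B→C→F
A→F
A→H→F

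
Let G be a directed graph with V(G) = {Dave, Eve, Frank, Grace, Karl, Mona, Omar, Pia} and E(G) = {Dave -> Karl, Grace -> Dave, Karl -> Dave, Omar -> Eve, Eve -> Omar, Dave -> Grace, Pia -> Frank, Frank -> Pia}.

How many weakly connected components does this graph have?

4

From Dave: component {Dave, Grace, Karl}.
From Eve: component {Eve, Omar}.
From Frank: component {Frank, Pia}.
From Mona: component {Mona}.
That's 4 components.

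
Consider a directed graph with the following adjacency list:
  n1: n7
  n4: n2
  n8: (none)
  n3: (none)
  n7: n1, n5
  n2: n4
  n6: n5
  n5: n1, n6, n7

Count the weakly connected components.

4

From n1: component {n1, n5, n6, n7}.
From n2: component {n2, n4}.
From n3: component {n3}.
From n8: component {n8}.
That's 4 components.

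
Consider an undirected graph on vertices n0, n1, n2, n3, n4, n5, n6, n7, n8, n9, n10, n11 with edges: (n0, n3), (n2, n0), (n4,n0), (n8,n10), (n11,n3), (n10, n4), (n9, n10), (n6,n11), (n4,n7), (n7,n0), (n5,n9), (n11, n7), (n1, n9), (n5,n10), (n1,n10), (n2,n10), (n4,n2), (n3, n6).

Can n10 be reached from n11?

Yes

Explore from n11.
Distance 1: reach n3, n6, n7.
Distance 2: reach n0, n4.
Distance 3: reach n2, n10.
Found n10.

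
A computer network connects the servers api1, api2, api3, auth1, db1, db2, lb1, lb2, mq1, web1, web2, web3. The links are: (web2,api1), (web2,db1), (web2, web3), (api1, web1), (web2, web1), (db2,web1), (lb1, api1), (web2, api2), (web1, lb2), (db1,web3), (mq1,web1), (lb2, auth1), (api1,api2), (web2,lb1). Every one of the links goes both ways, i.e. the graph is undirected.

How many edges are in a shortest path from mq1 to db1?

Distance 0: mq1.
Distance 1: web1.
Distance 2: api1, db2, lb2, web2.
Distance 3: api2, auth1, db1, lb1, web3 — contains db1.

3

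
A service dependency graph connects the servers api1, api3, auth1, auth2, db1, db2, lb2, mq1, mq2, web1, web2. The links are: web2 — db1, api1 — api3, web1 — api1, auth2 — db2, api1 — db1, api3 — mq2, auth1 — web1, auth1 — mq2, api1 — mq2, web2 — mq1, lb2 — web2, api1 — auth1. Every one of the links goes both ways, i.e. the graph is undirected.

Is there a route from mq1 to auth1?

Yes

Explore from mq1.
Distance 1: reach web2.
Distance 2: reach db1, lb2.
Distance 3: reach api1.
Distance 4: reach api3, auth1, mq2, web1.
Found auth1.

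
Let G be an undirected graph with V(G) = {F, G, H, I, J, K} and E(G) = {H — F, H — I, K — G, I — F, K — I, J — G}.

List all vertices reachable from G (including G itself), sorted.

Start at G.
Its neighbours: J, K.
Then their neighbours: I.
Then next layer: F, H.
Every vertex is now reached.

F, G, H, I, J, K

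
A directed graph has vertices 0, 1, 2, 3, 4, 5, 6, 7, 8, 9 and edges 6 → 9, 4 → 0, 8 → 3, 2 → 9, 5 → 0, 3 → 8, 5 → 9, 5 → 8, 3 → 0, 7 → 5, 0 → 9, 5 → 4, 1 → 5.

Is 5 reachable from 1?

Yes

Explore from 1.
Distance 1: reach 5.
Found 5.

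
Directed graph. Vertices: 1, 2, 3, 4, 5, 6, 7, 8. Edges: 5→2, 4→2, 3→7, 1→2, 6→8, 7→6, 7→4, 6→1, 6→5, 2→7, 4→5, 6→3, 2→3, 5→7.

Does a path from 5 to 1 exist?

Yes

Explore from 5.
Distance 1: reach 2, 7.
Distance 2: reach 3, 4, 6.
Distance 3: reach 1, 8.
Found 1.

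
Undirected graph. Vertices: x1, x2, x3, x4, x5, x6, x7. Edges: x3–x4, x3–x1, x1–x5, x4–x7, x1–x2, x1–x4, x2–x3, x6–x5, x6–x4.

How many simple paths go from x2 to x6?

7

x2–x1–x3–x4–x6
x2–x1–x4–x6
x2–x1–x5–x6
x2–x3–x1–x4–x6
x2–x3–x1–x5–x6
x2–x3–x4–x1–x5–x6
x2–x3–x4–x6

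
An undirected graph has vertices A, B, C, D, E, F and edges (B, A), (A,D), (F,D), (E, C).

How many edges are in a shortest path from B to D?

Distance 0: B.
Distance 1: A.
Distance 2: D — contains D.

2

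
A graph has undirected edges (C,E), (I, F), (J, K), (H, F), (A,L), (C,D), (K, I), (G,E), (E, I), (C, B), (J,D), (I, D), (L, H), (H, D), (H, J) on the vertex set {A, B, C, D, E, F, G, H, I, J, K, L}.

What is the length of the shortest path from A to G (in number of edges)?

Distance 0: A.
Distance 1: L.
Distance 2: H.
Distance 3: D, F, J.
Distance 4: C, I, K.
Distance 5: B, E.
Distance 6: G — contains G.

6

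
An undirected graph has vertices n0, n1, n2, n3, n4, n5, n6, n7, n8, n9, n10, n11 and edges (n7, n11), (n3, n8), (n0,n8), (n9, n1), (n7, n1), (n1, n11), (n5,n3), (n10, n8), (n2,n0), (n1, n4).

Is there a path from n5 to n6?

Explore from n5.
Distance 1: reach n3.
Distance 2: reach n8.
Distance 3: reach n0, n10.
Distance 4: reach n2.
The search is exhausted without reaching n6; it lies in a different component.

No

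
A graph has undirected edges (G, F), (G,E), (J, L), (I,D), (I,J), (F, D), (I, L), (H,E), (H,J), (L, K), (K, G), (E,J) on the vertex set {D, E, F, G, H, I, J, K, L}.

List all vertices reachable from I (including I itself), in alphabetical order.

Start at I.
Its neighbours: D, J, L.
Then their neighbours: E, F, H, K.
Then next layer: G.
Every vertex is now reached.

D, E, F, G, H, I, J, K, L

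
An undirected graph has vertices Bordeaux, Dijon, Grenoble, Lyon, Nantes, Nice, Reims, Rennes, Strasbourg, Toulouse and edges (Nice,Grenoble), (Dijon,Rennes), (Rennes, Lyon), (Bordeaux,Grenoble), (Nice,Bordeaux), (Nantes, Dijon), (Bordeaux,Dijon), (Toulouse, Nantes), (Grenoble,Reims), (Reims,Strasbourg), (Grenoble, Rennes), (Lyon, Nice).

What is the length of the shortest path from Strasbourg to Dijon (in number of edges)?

Distance 0: Strasbourg.
Distance 1: Reims.
Distance 2: Grenoble.
Distance 3: Bordeaux, Nice, Rennes.
Distance 4: Dijon, Lyon — contains Dijon.

4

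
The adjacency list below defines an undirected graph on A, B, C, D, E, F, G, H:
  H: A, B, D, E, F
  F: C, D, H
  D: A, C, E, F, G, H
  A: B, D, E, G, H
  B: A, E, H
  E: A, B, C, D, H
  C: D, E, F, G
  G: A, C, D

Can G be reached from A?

Yes

Explore from A.
Distance 1: reach B, D, E, G, H.
Found G.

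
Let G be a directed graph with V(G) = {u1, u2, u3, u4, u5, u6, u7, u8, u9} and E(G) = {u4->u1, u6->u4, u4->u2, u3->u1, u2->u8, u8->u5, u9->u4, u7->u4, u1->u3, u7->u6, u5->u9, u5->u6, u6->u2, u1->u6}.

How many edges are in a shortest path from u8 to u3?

5

Distance 0: u8.
Distance 1: u5.
Distance 2: u6, u9.
Distance 3: u2, u4.
Distance 4: u1.
Distance 5: u3 — contains u3.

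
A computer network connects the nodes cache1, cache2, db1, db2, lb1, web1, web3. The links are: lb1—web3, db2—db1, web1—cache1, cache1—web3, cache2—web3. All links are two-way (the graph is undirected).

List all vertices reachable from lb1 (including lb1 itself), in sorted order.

Start at lb1.
Its neighbours: web3.
Then their neighbours: cache1, cache2.
Then next layer: web1.
Nothing further is reachable.

cache1, cache2, lb1, web1, web3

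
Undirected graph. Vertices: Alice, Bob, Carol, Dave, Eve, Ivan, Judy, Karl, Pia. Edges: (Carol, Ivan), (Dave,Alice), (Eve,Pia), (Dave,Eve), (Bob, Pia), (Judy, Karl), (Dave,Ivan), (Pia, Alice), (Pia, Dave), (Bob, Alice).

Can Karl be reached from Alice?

No

Explore from Alice.
Distance 1: reach Bob, Dave, Pia.
Distance 2: reach Eve, Ivan.
Distance 3: reach Carol.
The search is exhausted without reaching Karl; it lies in a different component.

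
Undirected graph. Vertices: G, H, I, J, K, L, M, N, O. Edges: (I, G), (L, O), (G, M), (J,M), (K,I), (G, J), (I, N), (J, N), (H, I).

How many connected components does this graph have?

2

From G: component {G, H, I, J, K, M, N}.
From L: component {L, O}.
That's 2 components.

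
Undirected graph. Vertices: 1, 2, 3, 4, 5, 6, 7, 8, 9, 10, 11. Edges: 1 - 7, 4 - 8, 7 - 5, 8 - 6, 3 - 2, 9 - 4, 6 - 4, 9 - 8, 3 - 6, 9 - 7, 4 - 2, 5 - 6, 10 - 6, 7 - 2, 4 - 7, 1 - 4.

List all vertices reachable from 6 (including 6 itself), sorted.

Start at 6.
Its neighbours: 3, 4, 5, 8, 10.
Then their neighbours: 1, 2, 7, 9.
Nothing further is reachable.

1, 2, 3, 4, 5, 6, 7, 8, 9, 10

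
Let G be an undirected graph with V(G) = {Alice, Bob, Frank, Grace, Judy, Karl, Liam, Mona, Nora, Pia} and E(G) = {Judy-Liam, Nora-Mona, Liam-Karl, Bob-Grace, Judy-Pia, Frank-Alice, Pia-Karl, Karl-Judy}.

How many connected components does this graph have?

4

From Alice: component {Alice, Frank}.
From Bob: component {Bob, Grace}.
From Judy: component {Judy, Karl, Liam, Pia}.
From Mona: component {Mona, Nora}.
That's 4 components.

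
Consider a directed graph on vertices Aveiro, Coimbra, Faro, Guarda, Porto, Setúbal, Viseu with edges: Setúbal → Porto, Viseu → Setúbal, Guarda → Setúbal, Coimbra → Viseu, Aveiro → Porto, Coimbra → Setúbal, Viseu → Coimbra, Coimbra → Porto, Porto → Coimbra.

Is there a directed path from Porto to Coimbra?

Yes

Explore from Porto.
Distance 1: reach Coimbra.
Found Coimbra.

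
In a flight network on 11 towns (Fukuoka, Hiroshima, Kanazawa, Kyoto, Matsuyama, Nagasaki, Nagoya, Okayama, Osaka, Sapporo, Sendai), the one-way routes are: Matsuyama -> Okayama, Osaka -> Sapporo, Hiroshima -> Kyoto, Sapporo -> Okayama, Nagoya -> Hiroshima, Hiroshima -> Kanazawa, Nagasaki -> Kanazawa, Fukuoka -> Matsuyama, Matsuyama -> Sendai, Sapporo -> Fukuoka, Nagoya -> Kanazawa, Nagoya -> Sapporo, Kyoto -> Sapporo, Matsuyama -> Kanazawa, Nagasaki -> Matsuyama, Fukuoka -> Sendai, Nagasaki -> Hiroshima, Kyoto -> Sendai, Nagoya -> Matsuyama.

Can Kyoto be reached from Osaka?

Explore from Osaka.
Distance 1: reach Sapporo.
Distance 2: reach Fukuoka, Okayama.
Distance 3: reach Matsuyama, Sendai.
Distance 4: reach Kanazawa.
The search from Osaka is exhausted; no directed path reaches Kyoto.

No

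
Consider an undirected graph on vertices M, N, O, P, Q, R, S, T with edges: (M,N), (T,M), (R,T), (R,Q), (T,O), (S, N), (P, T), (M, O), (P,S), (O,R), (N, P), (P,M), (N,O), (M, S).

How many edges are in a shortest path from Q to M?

Distance 0: Q.
Distance 1: R.
Distance 2: O, T.
Distance 3: M, N, P — contains M.

3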